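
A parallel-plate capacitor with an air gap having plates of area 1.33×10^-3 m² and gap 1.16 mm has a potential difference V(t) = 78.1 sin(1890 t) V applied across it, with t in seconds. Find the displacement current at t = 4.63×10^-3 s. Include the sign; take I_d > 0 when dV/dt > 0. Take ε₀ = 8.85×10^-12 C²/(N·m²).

C = ε₀A/d = (8.85×10^-12)(1.33×10^-3)/(1.16×10^-3) = 1.015×10^-11 F. dV/dt = V₀ω·cos(ωt); at ωt = 8.7507 rad this factor is -0.7813.
I_d = C dV/dt = (1.015×10^-11)(78.1)(1890)(-0.7813) = -1.17×10^-6 A.

-1.17×10^-6 A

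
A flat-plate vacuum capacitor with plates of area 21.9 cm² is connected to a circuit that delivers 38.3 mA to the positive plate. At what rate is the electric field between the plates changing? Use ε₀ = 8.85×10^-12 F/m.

By continuity, I_d in the gap equals the 38.3 mA flowing in the wire.
Since I_d = ε₀ A dE/dt, dE/dt = I_d/(ε₀A) = (0.0383)/((8.85×10^-12)(2.19×10^-3)) = 1.98×10^12 V/(m·s).

1.98×10^12 V/(m·s)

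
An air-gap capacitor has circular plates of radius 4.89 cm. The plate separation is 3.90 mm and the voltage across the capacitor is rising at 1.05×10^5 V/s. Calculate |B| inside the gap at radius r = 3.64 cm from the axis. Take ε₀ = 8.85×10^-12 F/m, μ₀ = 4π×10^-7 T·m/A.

I_d = C dV/dt with C = ε₀πR²/d = 1.705×10^-11 F, so I_d = (1.705×10^-11)(1.05×10^5) = 1.790×10^-6 A.
For r < R the Ampère–Maxwell law gives B(2πr) = μ₀ I_d (r²/R²), so B = μ₀ I_d r/(2πR²) = (4π×10^-7)(1.790×10^-6)(0.0364)/(2π·0.0489²) = 5.45×10^-12 T.

5.45×10^-12 T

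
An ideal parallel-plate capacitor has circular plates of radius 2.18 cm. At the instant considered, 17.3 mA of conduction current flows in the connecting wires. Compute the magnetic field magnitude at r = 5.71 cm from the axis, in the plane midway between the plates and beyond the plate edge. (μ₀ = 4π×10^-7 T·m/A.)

No conduction current crosses the gap, so I_d there equals the 0.0173 A in the leads.
With r > R the enclosed displacement current is the full I_d; B = μ₀ I_d / (2πr) = 6.06×10^-8 T.

6.06×10^-8 T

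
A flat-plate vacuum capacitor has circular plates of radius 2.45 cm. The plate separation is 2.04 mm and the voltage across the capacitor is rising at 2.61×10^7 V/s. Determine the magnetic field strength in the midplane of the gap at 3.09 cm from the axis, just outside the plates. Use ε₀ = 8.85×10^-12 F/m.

1.38×10^-9 T

I_d = C dV/dt with C = ε₀πR²/d = 8.182×10^-12 F, so I_d = (8.182×10^-12)(2.61×10^7) = 2.136×10^-4 A.
With r > R the enclosed displacement current is the full I_d; B = μ₀ I_d / (2πr) = 1.38×10^-9 T.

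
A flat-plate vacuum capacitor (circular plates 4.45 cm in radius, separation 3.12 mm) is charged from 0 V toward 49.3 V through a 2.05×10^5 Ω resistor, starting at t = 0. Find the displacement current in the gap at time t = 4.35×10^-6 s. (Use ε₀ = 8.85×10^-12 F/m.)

7.23×10^-5 A

With C = ε₀A/d = (8.85×10^-12)(6.221×10^-3)/(3.12×10^-3) = 1.765×10^-11 F, the time constant is τ = RC = 3.618×10^-6 s, so t/τ = 1.202 and e^(−t/τ) = 0.3006.
I_d = I_cond = (V₀/R) e^(−t/τ) = (2.405×10^-4)(0.3006) = 7.23×10^-5 A.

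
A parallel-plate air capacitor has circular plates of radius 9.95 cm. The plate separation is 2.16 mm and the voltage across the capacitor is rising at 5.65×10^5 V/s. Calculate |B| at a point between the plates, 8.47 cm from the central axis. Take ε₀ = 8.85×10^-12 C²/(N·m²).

1.23×10^-10 T

With E = V/d, dE/dt = 2.616×10^8 V/(m·s) and πR² = 0.03110 m², giving I_d = ε₀ πR² dE/dt = 7.200×10^-5 A.
An Ampèrian loop of radius r encloses a fraction (r/R)² of I_d. Then B·2πr = μ₀ I_d (r/R)², giving B = μ₀ I_d r/(2πR²) = 1.23×10^-10 T.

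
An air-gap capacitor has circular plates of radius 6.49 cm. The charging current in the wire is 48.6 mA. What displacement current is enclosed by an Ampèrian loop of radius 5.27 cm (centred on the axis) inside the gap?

0.0320 A

Between the plates the displacement current equals the wire current: I_d = 48.6 mA = 0.0486 A.
The field is uniform, so I_d,enc = I_d (r/R)² = (0.0486)(5.27/6.49)² = 0.0320 A.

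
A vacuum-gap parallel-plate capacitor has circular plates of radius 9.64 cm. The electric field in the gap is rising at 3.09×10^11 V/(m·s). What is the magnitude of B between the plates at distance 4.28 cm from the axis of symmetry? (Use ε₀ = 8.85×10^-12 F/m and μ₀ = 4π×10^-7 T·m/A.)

Through the whole plate area (πR² = 0.02919 m²), I_d = ε₀ πR² dE/dt = 0.07982 A.
∮B·dl = μ₀ I_d,enc with I_d,enc = I_d r²/R² = 0.01573 A; so B = μ₀ I_d,enc/(2πr) = 7.35×10^-8 T.

7.35×10^-8 T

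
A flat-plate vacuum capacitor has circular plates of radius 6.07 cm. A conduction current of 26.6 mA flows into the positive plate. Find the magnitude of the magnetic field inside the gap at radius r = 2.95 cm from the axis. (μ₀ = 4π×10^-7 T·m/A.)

By continuity the displacement current in the gap matches the conduction current: I_d = 0.0266 A.
∮B·dl = μ₀ I_d,enc with I_d,enc = I_d r²/R² = 6.283×10^-3 A; so B = μ₀ I_d,enc/(2πr) = 4.26×10^-8 T.

4.26×10^-8 T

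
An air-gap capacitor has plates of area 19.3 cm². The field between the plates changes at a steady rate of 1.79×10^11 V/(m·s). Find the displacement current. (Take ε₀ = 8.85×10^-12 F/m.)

With a uniform field, Φ_E = EA, so I_d = ε₀ A dE/dt = 3.06×10^-3 A.

3.06×10^-3 A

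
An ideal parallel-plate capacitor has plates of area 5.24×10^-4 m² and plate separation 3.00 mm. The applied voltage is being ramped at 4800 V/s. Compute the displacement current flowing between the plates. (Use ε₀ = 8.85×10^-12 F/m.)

C = ε₀A/d = (8.85×10^-12)(5.24×10^-4)/(3.00×10^-3) = 1.546×10^-12 F.
I_d = C dV/dt = (1.546×10^-12)(4800) = 7.42×10^-9 A.

7.42×10^-9 A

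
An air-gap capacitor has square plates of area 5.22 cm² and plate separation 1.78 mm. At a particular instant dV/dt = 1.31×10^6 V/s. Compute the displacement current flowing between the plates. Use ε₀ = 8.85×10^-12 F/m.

The displacement current equals the charging current C dV/dt. With C = ε₀A/d = (8.85×10^-12)(5.22×10^-4)/(1.78×10^-3) = 2.595×10^-12 F, I_d = (2.595×10^-12)(1.31×10^6) = 3.40×10^-6 A.

3.40×10^-6 A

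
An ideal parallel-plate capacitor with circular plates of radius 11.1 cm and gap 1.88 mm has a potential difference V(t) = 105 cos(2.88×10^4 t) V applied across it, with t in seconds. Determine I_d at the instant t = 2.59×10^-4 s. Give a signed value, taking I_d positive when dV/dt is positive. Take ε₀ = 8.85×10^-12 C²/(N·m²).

dE/dt = (V₀ω/d)·−sin(ωt) with ωt = 7.4592 rad: (105)(2.88×10^4)(-0.9231)/(1.88×10^-3) = -1.485×10^9 V/(m·s).
I_d = ε₀ A dE/dt = (8.85×10^-12)(0.03871)(-1.485×10^9) = -5.09×10^-4 A.

-5.09×10^-4 A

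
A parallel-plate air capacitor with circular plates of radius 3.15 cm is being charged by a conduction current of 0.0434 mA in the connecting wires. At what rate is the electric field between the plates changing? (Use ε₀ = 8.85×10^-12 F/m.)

1.57×10^9 V/(m·s)

The displacement current between the plates equals the conduction current, I_d = 0.0434 mA.
Since I_d = ε₀ A dE/dt, dE/dt = I_d/(ε₀A) = (4.34×10^-5)/((8.85×10^-12)(3.117×10^-3)) = 1.57×10^9 V/(m·s).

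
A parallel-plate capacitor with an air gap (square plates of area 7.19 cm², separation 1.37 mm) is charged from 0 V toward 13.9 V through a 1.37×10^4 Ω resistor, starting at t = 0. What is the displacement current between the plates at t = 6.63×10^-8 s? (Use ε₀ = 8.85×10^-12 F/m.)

3.58×10^-4 A

C = ε₀A/d = (8.85×10^-12)(7.19×10^-4)/(1.37×10^-3) = 4.645×10^-12 F, so τ = RC = 6.364×10^-8 s.
The conduction current is I(t) = (V₀/R) e^(−t/τ), and the displacement current between the plates equals it.
t/τ = 1.042; I_d = (13.9/1.37×10^4) · e^(−1.042) = (1.015×10^-3)(0.3527) = 3.58×10^-4 A.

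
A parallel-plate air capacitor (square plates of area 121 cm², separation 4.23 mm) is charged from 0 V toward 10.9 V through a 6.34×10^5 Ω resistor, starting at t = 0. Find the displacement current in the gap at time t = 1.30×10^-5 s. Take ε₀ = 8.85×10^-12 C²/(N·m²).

C = ε₀A/d = (8.85×10^-12)(0.0121)/(4.23×10^-3) = 2.532×10^-11 F and τ = RC = 1.605×10^-5 s. I_d in the gap equals the RC charging current.
I_d(t) = (V₀/R) e^(−t/τ) = 1.719×10^-5 · e^(−0.8100) = 7.65×10^-6 A.

7.65×10^-6 A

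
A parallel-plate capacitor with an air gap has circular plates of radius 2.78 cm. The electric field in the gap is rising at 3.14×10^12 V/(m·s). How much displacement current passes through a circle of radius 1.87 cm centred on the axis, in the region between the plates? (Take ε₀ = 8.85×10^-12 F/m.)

0.0305 A

I_d = ε₀ dΦ_E/dt = ε₀ πR² (dE/dt) = (8.85×10^-12)(2.428×10^-3)(3.14×10^12) = 0.06747 A through the full plate area.
Through an area πr² the displacement current is I_d·(πr²/πR²) = I_d (r/R)² = 0.0305 A.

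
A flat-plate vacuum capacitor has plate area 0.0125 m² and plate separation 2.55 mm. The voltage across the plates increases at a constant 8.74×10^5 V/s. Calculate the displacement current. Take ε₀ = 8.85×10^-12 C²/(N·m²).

The displacement current equals the charging current C dV/dt. With C = ε₀A/d = (8.85×10^-12)(0.0125)/(2.55×10^-3) = 4.338×10^-11 F, I_d = (4.338×10^-11)(8.74×10^5) = 3.79×10^-5 A.

3.79×10^-5 A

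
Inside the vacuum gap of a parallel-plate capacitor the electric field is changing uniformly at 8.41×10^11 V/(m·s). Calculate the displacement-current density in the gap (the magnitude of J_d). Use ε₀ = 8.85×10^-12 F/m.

7.44 A/m²

J_d = ε₀ ∂E/∂t, so J_d = 7.44 A/m².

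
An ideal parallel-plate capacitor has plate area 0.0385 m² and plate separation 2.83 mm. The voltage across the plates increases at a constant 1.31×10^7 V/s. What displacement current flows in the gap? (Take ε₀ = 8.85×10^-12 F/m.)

The displacement current equals the charging current C dV/dt. With C = ε₀A/d = (8.85×10^-12)(0.0385)/(2.83×10^-3) = 1.204×10^-10 F, I_d = (1.204×10^-10)(1.31×10^7) = 1.58×10^-3 A.

1.58×10^-3 A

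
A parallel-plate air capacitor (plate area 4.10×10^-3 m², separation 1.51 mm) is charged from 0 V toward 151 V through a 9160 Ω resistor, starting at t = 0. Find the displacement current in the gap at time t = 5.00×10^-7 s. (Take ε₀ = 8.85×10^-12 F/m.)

1.70×10^-3 A

With C = ε₀A/d = (8.85×10^-12)(4.10×10^-3)/(1.51×10^-3) = 2.403×10^-11 F, the time constant is τ = RC = 2.201×10^-7 s, so t/τ = 2.272 and e^(−t/τ) = 0.1031.
I_d = I_cond = (V₀/R) e^(−t/τ) = (0.01648)(0.1031) = 1.70×10^-3 A.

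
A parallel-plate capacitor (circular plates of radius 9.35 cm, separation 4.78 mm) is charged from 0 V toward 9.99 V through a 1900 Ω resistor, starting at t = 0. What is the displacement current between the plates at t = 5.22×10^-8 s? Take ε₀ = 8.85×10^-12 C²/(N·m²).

C = ε₀A/d = (8.85×10^-12)(0.02746)/(4.78×10^-3) = 5.084×10^-11 F and τ = RC = 9.660×10^-8 s. I_d in the gap equals the RC charging current.
I_d(t) = (V₀/R) e^(−t/τ) = 5.258×10^-3 · e^(−0.5404) = 3.06×10^-3 A.

3.06×10^-3 A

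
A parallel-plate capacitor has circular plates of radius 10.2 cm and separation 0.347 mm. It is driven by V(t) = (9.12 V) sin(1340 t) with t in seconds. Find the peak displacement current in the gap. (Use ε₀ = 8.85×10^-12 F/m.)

1.02×10^-5 A

The displacement current equals the conduction current C dV/dt, which peaks at C V₀ ω.
With C = ε₀A/d = (8.85×10^-12)(0.03269)/(3.47×10^-4) = 8.337×10^-10 F and ω = 1340 rad/s, I_d,max = (8.337×10^-10)(9.12)(1340) = 1.02×10^-5 A.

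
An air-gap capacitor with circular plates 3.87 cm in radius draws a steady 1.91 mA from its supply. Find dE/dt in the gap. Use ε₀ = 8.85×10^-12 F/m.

4.59×10^10 V/(m·s)

Charge continuity gives I_d = I = 1.91×10^-3 A between the plates.
Inverting I_d = ε₀ A dE/dt gives dE/dt = 1.91×10^-3 / (8.85×10^-12 · 4.705×10^-3) = 4.59×10^10 V/(m·s).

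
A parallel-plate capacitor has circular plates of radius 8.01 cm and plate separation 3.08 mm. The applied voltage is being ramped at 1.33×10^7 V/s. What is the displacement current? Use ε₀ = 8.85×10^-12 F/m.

7.70×10^-4 A

C = ε₀A/d = (8.85×10^-12)(0.02016)/(3.08×10^-3) = 5.793×10^-11 F.
I_d = C dV/dt = (5.793×10^-11)(1.33×10^7) = 7.70×10^-4 A.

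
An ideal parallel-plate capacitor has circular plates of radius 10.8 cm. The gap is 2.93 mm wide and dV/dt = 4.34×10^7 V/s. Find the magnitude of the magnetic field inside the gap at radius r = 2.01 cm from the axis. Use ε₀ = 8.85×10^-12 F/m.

I_d = C dV/dt with C = ε₀πR²/d = 1.107×10^-10 F, so I_d = (1.107×10^-10)(4.34×10^7) = 4.804×10^-3 A.
An Ampèrian loop of radius r encloses a fraction (r/R)² of I_d. Then B·2πr = μ₀ I_d (r/R)², giving B = μ₀ I_d r/(2πR²) = 1.66×10^-9 T.

1.66×10^-9 T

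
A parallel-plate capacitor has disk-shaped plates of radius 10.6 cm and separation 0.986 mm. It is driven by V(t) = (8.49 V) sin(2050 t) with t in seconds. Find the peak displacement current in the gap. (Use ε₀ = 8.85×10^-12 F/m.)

5.51×10^-6 A

(dE/dt)_max = V₀ω/d = 1.765×10^7 V/(m·s); ω = 2050 rad/s.
I_d,max = ε₀ A (dE/dt)_max = (8.85×10^-12)(0.03530)(1.765×10^7) = 5.51×10^-6 A.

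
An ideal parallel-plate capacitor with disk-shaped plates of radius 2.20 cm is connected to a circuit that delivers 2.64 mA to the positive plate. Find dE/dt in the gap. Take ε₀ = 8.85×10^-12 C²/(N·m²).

By continuity, I_d in the gap equals the 2.64 mA flowing in the wire.
Since I_d = ε₀ A dE/dt, dE/dt = I_d/(ε₀A) = (2.64×10^-3)/((8.85×10^-12)(1.521×10^-3)) = 1.96×10^11 V/(m·s).

1.96×10^11 V/(m·s)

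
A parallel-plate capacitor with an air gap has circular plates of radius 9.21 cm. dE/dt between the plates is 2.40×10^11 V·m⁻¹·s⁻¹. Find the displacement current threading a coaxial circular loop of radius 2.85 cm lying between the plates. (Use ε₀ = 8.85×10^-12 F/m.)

5.42×10^-3 A

Total displacement current: I_d = ε₀(πR²)(dE/dt) = (8.85×10^-12)(0.02665)(2.40×10^11) = 0.05660 A.
Since J_d is uniform, the enclosed fraction is (r/R)² = 0.09576, giving I_d,enc = 5.42×10^-3 A.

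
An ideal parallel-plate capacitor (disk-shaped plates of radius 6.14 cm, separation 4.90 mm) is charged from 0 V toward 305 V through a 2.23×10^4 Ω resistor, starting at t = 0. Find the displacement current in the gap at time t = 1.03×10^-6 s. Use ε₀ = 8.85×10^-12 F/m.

With C = ε₀A/d = (8.85×10^-12)(0.01184)/(4.90×10^-3) = 2.138×10^-11 F, the time constant is τ = RC = 4.768×10^-7 s, so t/τ = 2.160 and e^(−t/τ) = 0.1153.
I_d = I_cond = (V₀/R) e^(−t/τ) = (0.01368)(0.1153) = 1.58×10^-3 A.

1.58×10^-3 A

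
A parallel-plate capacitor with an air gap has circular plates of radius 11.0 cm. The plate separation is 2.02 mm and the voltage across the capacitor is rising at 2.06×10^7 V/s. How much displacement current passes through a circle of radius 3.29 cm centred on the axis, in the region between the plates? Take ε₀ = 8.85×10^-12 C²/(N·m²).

3.07×10^-4 A

With E = V/d, dE/dt = 1.020×10^10 V/(m·s) and πR² = 0.03801 m², giving I_d = ε₀ πR² dE/dt = 3.431×10^-3 A.
Since J_d is uniform, the enclosed fraction is (r/R)² = 0.08946, giving I_d,enc = 3.07×10^-4 A.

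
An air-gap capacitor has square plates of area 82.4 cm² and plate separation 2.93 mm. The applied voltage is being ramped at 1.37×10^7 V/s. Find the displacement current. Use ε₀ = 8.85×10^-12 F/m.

The displacement current equals the charging current C dV/dt. With C = ε₀A/d = (8.85×10^-12)(8.24×10^-3)/(2.93×10^-3) = 2.489×10^-11 F, I_d = (2.489×10^-11)(1.37×10^7) = 3.41×10^-4 A.

3.41×10^-4 A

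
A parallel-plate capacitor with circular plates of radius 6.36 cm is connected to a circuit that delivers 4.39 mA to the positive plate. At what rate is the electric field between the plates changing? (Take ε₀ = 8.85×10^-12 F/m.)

Charge continuity gives I_d = I = 4.39×10^-3 A between the plates.
Then dE/dt = I_d/(ε₀A) = 3.90×10^10 V/(m·s).

3.90×10^10 V/(m·s)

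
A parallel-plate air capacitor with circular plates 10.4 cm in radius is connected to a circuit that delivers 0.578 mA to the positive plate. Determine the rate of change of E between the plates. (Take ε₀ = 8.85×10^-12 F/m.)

1.92×10^9 V/(m·s)

By continuity, I_d in the gap equals the 0.578 mA flowing in the wire.
Inverting I_d = ε₀ A dE/dt gives dE/dt = 5.78×10^-4 / (8.85×10^-12 · 0.03398) = 1.92×10^9 V/(m·s).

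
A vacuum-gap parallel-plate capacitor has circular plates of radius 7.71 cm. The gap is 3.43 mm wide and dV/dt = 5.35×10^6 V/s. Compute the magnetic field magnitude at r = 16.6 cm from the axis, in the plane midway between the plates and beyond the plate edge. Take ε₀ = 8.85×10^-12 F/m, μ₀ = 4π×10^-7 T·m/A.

dE/dt = (dV/dt)/d = 1.560×10^9 V/(m·s); I_d = ε₀(πR²)(dE/dt) = (8.85×10^-12)(0.01867)(1.560×10^9) = 2.578×10^-4 A.
With r > R the enclosed displacement current is the full I_d; B = μ₀ I_d / (2πr) = 3.11×10^-10 T.

3.11×10^-10 T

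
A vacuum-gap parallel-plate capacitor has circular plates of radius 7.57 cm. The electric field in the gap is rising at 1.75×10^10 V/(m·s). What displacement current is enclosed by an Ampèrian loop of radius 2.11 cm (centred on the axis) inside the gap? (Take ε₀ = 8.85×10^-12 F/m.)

2.17×10^-4 A

Through the whole plate area (πR² = 0.01800 m²), I_d = ε₀ πR² dE/dt = 2.788×10^-3 A.
The field is uniform, so I_d,enc = I_d (r/R)² = (2.788×10^-3)(2.11/7.57)² = 2.17×10^-4 A.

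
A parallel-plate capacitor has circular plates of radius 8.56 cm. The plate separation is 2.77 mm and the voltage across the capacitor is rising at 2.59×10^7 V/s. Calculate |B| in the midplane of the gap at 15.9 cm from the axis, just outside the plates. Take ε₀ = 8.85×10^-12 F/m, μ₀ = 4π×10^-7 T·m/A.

2.40×10^-9 T

I_d = C dV/dt with C = ε₀πR²/d = 7.355×10^-11 F, so I_d = (7.355×10^-11)(2.59×10^7) = 1.905×10^-3 A.
Outside the plates the loop encloses all of I_d, so B·2πr = μ₀ I_d and B = 2.40×10^-9 T.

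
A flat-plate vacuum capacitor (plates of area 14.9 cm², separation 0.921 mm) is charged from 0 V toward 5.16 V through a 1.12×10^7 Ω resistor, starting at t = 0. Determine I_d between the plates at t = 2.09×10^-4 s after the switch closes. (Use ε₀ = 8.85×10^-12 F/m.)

C = ε₀A/d = (8.85×10^-12)(1.49×10^-3)/(9.21×10^-4) = 1.432×10^-11 F and τ = RC = 1.604×10^-4 s. I_d in the gap equals the RC charging current.
I_d(t) = (V₀/R) e^(−t/τ) = 4.607×10^-7 · e^(−1.303) = 1.25×10^-7 A.

1.25×10^-7 A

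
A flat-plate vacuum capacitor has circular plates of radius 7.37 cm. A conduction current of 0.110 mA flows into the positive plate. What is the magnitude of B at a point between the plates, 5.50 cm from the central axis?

2.23×10^-10 T

By continuity the displacement current in the gap matches the conduction current: I_d = 1.10×10^-4 A.
An Ampèrian loop of radius r encloses a fraction (r/R)² of I_d. Then B·2πr = μ₀ I_d (r/R)², giving B = μ₀ I_d r/(2πR²) = 2.23×10^-10 T.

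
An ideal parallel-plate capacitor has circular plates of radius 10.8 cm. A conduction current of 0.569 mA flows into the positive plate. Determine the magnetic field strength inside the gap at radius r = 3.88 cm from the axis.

Between the plates the displacement current equals the wire current: I_d = 0.569 mA = 5.69×10^-4 A.
An Ampèrian loop of radius r encloses a fraction (r/R)² of I_d. Then B·2πr = μ₀ I_d (r/R)², giving B = μ₀ I_d r/(2πR²) = 3.79×10^-10 T.

3.79×10^-10 T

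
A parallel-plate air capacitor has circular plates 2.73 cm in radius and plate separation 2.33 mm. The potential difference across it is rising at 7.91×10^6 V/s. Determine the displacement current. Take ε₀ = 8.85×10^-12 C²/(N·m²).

7.03×10^-5 A

E = V/d so dE/dt = (dV/dt)/d = 3.395×10^9 V/(m·s), and I_d = ε₀ A dE/dt = (8.85×10^-12)(2.341×10^-3)(3.395×10^9) = 7.03×10^-5 A.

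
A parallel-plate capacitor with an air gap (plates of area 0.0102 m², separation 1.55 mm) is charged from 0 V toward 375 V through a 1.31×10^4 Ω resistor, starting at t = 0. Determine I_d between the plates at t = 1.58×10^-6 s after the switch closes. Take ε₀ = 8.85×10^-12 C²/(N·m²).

3.61×10^-3 A

C = ε₀A/d = (8.85×10^-12)(0.0102)/(1.55×10^-3) = 5.824×10^-11 F, so τ = RC = 7.629×10^-7 s.
The conduction current is I(t) = (V₀/R) e^(−t/τ), and the displacement current between the plates equals it.
t/τ = 2.071; I_d = (375/1.31×10^4) · e^(−2.071) = (0.02863)(0.1261) = 3.61×10^-3 A.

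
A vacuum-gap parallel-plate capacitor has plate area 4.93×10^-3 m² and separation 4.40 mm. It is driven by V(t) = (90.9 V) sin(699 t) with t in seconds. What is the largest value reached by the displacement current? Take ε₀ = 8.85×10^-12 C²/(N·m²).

C = ε₀A/d = (8.85×10^-12)(4.93×10^-3)/(4.40×10^-3) = 9.916×10^-12 F; ω = 699 rad/s.
I_d = C dV/dt, so |I_d|_max = C V₀ ω = (9.916×10^-12)(90.9)(699) = 6.30×10^-7 A.

6.30×10^-7 A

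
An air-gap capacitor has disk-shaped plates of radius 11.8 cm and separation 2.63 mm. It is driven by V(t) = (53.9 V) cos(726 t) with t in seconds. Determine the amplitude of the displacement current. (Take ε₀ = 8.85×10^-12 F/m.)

5.76×10^-6 A

C = ε₀A/d = (8.85×10^-12)(0.04374)/(2.63×10^-3) = 1.472×10^-10 F; ω = 726 rad/s.
I_d = C dV/dt, so |I_d|_max = C V₀ ω = (1.472×10^-10)(53.9)(726) = 5.76×10^-6 A.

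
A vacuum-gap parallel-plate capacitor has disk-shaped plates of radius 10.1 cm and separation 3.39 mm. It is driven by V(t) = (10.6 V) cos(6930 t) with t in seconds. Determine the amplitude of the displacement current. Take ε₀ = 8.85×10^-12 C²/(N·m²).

6.15×10^-6 A

The displacement current equals the conduction current C dV/dt, which peaks at C V₀ ω.
With C = ε₀A/d = (8.85×10^-12)(0.03205)/(3.39×10^-3) = 8.367×10^-11 F and ω = 6930 rad/s, I_d,max = (8.367×10^-11)(10.6)(6930) = 6.15×10^-6 A.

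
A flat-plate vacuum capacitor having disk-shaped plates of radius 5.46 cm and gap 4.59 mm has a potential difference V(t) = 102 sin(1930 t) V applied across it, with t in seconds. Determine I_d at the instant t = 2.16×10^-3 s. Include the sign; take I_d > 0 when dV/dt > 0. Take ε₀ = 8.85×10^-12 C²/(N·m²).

-1.84×10^-6 A

C = ε₀A/d = (8.85×10^-12)(9.366×10^-3)/(4.59×10^-3) = 1.806×10^-11 F. dV/dt = V₀ω·cos(ωt); at ωt = 4.1688 rad this factor is -0.5172.
I_d = C dV/dt = (1.806×10^-11)(102)(1930)(-0.5172) = -1.84×10^-6 A.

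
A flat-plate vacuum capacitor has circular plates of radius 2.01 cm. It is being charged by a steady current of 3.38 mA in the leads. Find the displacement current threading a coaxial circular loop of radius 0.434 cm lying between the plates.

1.58×10^-4 A

By continuity the displacement current in the gap matches the conduction current: I_d = 3.38×10^-3 A.
The field is uniform, so I_d,enc = I_d (r/R)² = (3.38×10^-3)(0.434/2.01)² = 1.58×10^-4 A.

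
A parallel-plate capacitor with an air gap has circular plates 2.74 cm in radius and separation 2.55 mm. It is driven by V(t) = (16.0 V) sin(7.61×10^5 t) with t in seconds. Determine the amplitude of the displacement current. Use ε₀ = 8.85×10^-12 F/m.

C = ε₀A/d = (8.85×10^-12)(2.359×10^-3)/(2.55×10^-3) = 8.187×10^-12 F; ω = 7.61×10^5 rad/s.
I_d = C dV/dt, so |I_d|_max = C V₀ ω = (8.187×10^-12)(16.0)(7.61×10^5) = 9.97×10^-5 A.

9.97×10^-5 A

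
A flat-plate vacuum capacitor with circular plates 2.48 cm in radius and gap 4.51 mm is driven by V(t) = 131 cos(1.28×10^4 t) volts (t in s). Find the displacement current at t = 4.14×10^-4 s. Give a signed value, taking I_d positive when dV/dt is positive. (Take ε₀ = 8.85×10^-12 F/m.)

5.29×10^-6 A

dV/dt = (131)(1.28×10^4)·−sin(5.2992) = 1.396×10^6 V/s.
I_d = C dV/dt with C = ε₀A/d = (8.85×10^-12)(1.932×10^-3)/(4.51×10^-3) = 3.791×10^-12 F, so I_d = (3.791×10^-12)(1.396×10^6) = 5.29×10^-6 A.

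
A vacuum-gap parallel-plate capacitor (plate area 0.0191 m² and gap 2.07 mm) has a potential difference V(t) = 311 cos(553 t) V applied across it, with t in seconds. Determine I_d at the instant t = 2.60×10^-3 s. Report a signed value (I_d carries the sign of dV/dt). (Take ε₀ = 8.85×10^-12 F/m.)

dV/dt = (311)(553)·−sin(1.4378) = -1.705×10^5 V/s.
I_d = C dV/dt with C = ε₀A/d = (8.85×10^-12)(0.0191)/(2.07×10^-3) = 8.166×10^-11 F, so I_d = (8.166×10^-11)(-1.705×10^5) = -1.39×10^-5 A.

-1.39×10^-5 A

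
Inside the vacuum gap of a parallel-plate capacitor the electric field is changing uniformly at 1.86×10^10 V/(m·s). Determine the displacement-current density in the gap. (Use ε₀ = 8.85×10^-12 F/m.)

J_d = ε₀ dE/dt = (8.85×10^-12)(1.86×10^10) = 0.165 A/m².

0.165 A/m²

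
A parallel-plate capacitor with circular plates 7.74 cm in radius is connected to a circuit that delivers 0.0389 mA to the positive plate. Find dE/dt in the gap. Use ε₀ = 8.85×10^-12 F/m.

2.34×10^8 V/(m·s)

Charge continuity gives I_d = I = 3.89×10^-5 A between the plates.
Inverting I_d = ε₀ A dE/dt gives dE/dt = 3.89×10^-5 / (8.85×10^-12 · 0.01882) = 2.34×10^8 V/(m·s).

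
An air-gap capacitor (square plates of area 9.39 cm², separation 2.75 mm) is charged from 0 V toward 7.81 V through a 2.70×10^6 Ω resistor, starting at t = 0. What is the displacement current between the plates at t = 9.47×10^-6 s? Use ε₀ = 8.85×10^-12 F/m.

9.06×10^-7 A

C = ε₀A/d = (8.85×10^-12)(9.39×10^-4)/(2.75×10^-3) = 3.022×10^-12 F and τ = RC = 8.159×10^-6 s. I_d in the gap equals the RC charging current.
I_d(t) = (V₀/R) e^(−t/τ) = 2.893×10^-6 · e^(−1.161) = 9.06×10^-7 A.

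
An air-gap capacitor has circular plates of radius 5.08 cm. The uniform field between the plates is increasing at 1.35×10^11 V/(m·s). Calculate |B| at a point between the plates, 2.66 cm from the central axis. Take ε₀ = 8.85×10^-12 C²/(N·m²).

2.00×10^-8 T

Total displacement current: I_d = ε₀(πR²)(dE/dt) = (8.85×10^-12)(8.107×10^-3)(1.35×10^11) = 9.686×10^-3 A.
∮B·dl = μ₀ I_d,enc with I_d,enc = I_d r²/R² = 2.656×10^-3 A; so B = μ₀ I_d,enc/(2πr) = 2.00×10^-8 T.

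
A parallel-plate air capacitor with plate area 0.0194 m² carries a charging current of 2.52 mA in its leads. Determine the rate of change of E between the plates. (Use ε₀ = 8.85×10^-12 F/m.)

1.47×10^10 V/(m·s)

By continuity, I_d in the gap equals the 2.52 mA flowing in the wire.
Since I_d = ε₀ A dE/dt, dE/dt = I_d/(ε₀A) = (2.52×10^-3)/((8.85×10^-12)(0.0194)) = 1.47×10^10 V/(m·s).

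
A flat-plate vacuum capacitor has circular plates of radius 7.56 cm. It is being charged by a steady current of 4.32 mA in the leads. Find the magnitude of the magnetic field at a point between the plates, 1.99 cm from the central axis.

3.01×10^-9 T

Between the plates the displacement current equals the wire current: I_d = 4.32 mA = 4.32×10^-3 A.
An Ampèrian loop of radius r encloses a fraction (r/R)² of I_d. Then B·2πr = μ₀ I_d (r/R)², giving B = μ₀ I_d r/(2πR²) = 3.01×10^-9 T.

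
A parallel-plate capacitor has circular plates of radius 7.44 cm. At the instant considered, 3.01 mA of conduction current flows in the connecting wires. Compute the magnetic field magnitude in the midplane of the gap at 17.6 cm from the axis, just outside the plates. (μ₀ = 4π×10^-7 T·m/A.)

No conduction current crosses the gap, so I_d there equals the 3.01×10^-3 A in the leads.
With r > R the enclosed displacement current is the full I_d; B = μ₀ I_d / (2πr) = 3.42×10^-9 T.

3.42×10^-9 T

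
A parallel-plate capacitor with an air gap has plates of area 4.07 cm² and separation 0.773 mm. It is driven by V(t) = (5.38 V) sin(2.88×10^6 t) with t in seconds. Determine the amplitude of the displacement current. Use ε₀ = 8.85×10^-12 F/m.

The displacement current equals the conduction current C dV/dt, which peaks at C V₀ ω.
With C = ε₀A/d = (8.85×10^-12)(4.07×10^-4)/(7.73×10^-4) = 4.660×10^-12 F and ω = 2.88×10^6 rad/s, I_d,max = (4.660×10^-12)(5.38)(2.88×10^6) = 7.22×10^-5 A.

7.22×10^-5 A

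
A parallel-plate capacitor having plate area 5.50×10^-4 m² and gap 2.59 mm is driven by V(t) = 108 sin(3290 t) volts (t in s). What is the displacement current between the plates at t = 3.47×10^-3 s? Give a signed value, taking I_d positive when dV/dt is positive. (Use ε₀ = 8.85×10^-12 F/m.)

2.73×10^-7 A

dV/dt = (108)(3290)·cos(11.4163) = 1.451×10^5 V/s.
I_d = C dV/dt with C = ε₀A/d = (8.85×10^-12)(5.50×10^-4)/(2.59×10^-3) = 1.879×10^-12 F, so I_d = (1.879×10^-12)(1.451×10^5) = 2.73×10^-7 A.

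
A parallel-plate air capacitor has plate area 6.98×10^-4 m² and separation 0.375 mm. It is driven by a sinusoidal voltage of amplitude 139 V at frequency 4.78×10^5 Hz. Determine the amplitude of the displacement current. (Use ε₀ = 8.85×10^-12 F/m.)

(dE/dt)_max = V₀ω/d = 1.113×10^12 V/(m·s); ω = 2πf = 3.003×10^6 rad/s.
I_d,max = ε₀ A (dE/dt)_max = (8.85×10^-12)(6.98×10^-4)(1.113×10^12) = 6.88×10^-3 A.

6.88×10^-3 A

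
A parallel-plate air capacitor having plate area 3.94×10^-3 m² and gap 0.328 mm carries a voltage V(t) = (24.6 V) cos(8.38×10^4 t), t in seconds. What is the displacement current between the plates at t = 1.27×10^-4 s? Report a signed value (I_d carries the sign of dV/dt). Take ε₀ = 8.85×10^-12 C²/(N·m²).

C = ε₀A/d = (8.85×10^-12)(3.94×10^-3)/(3.28×10^-4) = 1.063×10^-10 F. dV/dt = V₀ω·−sin(ωt); at ωt = 10.6426 rad this factor is 0.9383.
I_d = C dV/dt = (1.063×10^-10)(24.6)(8.38×10^4)(0.9383) = 2.06×10^-4 A.

2.06×10^-4 A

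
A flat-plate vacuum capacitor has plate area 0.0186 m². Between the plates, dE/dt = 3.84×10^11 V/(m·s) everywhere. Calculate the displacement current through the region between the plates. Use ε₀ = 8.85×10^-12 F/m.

The displacement current is ε₀ times dΦ_E/dt = ε₀ A dE/dt = (8.85×10^-12)(0.0186)(3.84×10^11) = 0.0632 A.

0.0632 A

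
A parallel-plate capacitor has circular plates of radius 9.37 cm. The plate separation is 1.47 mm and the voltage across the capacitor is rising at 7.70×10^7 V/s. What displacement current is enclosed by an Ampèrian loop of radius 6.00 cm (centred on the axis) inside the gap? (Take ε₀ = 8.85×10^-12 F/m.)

5.24×10^-3 A

With E = V/d, dE/dt = 5.238×10^10 V/(m·s) and πR² = 0.02758 m², giving I_d = ε₀ πR² dE/dt = 0.01279 A.
The field is uniform, so I_d,enc = I_d (r/R)² = (0.01279)(6.00/9.37)² = 5.24×10^-3 A.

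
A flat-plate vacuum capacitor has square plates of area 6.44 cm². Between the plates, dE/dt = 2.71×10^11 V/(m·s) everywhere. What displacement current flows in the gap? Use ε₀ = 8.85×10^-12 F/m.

1.54×10^-3 A

With a uniform field, Φ_E = EA, so I_d = ε₀ A dE/dt = 1.54×10^-3 A.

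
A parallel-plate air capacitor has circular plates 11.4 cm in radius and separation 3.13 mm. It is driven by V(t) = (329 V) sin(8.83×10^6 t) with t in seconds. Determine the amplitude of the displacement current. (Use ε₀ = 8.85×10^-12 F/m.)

0.335 A

(dE/dt)_max = V₀ω/d = 9.281×10^11 V/(m·s); ω = 8.83×10^6 rad/s.
I_d,max = ε₀ A (dE/dt)_max = (8.85×10^-12)(0.04083)(9.281×10^11) = 0.335 A.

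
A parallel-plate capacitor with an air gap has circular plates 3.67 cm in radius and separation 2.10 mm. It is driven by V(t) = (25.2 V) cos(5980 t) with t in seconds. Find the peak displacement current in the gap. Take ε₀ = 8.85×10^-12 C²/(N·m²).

The displacement current equals the conduction current C dV/dt, which peaks at C V₀ ω.
With C = ε₀A/d = (8.85×10^-12)(4.231×10^-3)/(2.10×10^-3) = 1.783×10^-11 F and ω = 5980 rad/s, I_d,max = (1.783×10^-11)(25.2)(5980) = 2.69×10^-6 A.

2.69×10^-6 A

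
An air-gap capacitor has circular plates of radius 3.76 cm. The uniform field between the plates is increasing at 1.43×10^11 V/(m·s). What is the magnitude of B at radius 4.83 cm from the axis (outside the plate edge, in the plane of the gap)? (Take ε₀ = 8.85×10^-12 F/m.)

Total displacement current: I_d = ε₀(πR²)(dE/dt) = (8.85×10^-12)(4.441×10^-3)(1.43×10^11) = 5.620×10^-3 A.
For r ≥ R the full I_d is enclosed: B = μ₀ I_d/(2πr) = (4π×10^-7)(5.620×10^-3)/(2π·0.0483) = 2.33×10^-8 T.

2.33×10^-8 T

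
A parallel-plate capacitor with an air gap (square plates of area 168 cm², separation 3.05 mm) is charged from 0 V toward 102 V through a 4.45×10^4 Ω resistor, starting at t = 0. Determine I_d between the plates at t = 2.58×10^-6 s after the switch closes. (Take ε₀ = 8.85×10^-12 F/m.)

C = ε₀A/d = (8.85×10^-12)(0.0168)/(3.05×10^-3) = 4.875×10^-11 F and τ = RC = 2.169×10^-6 s. I_d in the gap equals the RC charging current.
I_d(t) = (V₀/R) e^(−t/τ) = 2.292×10^-3 · e^(−1.189) = 6.98×10^-4 A.

6.98×10^-4 A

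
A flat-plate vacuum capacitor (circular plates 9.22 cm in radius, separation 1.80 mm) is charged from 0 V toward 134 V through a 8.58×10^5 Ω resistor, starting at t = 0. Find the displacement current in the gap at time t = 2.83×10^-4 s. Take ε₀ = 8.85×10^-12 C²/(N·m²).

1.27×10^-5 A

With C = ε₀A/d = (8.85×10^-12)(0.02671)/(1.80×10^-3) = 1.313×10^-10 F, the time constant is τ = RC = 1.127×10^-4 s, so t/τ = 2.511 and e^(−t/τ) = 0.08119.
I_d = I_cond = (V₀/R) e^(−t/τ) = (1.562×10^-4)(0.08119) = 1.27×10^-5 A.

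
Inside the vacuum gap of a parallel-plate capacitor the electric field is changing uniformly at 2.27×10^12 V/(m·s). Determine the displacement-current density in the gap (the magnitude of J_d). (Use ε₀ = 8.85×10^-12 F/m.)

20.1 A/m²

J_d = ε₀ dE/dt = (8.85×10^-12)(2.27×10^12) = 20.1 A/m².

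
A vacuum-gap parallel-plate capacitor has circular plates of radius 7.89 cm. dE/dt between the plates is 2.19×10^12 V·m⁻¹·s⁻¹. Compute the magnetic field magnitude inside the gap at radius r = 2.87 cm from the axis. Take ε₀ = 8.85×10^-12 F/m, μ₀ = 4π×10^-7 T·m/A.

3.50×10^-7 T

Total displacement current: I_d = ε₀(πR²)(dE/dt) = (8.85×10^-12)(0.01956)(2.19×10^12) = 0.3791 A.
∮B·dl = μ₀ I_d,enc with I_d,enc = I_d r²/R² = 0.05016 A; so B = μ₀ I_d,enc/(2πr) = 3.50×10^-7 T.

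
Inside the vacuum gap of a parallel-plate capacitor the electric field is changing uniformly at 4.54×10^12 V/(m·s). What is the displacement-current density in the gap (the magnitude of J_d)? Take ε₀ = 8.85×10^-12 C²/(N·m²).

40.2 A/m²

J_d = ε₀ ∂E/∂t, so J_d = 40.2 A/m².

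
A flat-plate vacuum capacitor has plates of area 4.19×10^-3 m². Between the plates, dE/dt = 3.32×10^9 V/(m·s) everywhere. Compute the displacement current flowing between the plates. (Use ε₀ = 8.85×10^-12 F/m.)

The displacement current is ε₀ times dΦ_E/dt = ε₀ A dE/dt = (8.85×10^-12)(4.19×10^-3)(3.32×10^9) = 1.23×10^-4 A.

1.23×10^-4 A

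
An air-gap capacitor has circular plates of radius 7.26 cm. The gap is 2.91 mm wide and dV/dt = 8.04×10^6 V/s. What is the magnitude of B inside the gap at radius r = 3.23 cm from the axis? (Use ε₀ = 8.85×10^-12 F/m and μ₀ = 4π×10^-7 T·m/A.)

I_d = C dV/dt with C = ε₀πR²/d = 5.036×10^-11 F, so I_d = (5.036×10^-11)(8.04×10^6) = 4.049×10^-4 A.
For r < R the Ampère–Maxwell law gives B(2πr) = μ₀ I_d (r²/R²), so B = μ₀ I_d r/(2πR²) = (4π×10^-7)(4.049×10^-4)(0.0323)/(2π·0.0726²) = 4.96×10^-10 T.

4.96×10^-10 T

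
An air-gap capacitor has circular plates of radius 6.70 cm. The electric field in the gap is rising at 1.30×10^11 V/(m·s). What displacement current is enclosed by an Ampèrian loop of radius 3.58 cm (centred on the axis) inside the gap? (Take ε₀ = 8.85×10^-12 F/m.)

Through the whole plate area (πR² = 0.01410 m²), I_d = ε₀ πR² dE/dt = 0.01622 A.
Through an area πr² the displacement current is I_d·(πr²/πR²) = I_d (r/R)² = 4.63×10^-3 A.

4.63×10^-3 A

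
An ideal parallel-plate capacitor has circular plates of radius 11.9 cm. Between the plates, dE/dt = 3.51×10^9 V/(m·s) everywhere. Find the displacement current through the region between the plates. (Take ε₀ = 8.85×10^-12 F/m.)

With a uniform field, Φ_E = EA, so I_d = ε₀ A dE/dt = 1.38×10^-3 A.

1.38×10^-3 A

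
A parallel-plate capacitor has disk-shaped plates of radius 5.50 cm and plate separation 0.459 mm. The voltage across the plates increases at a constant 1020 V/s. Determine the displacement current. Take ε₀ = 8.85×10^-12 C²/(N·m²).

C = ε₀A/d = (8.85×10^-12)(9.503×10^-3)/(4.59×10^-4) = 1.832×10^-10 F.
I_d = C dV/dt = (1.832×10^-10)(1020) = 1.87×10^-7 A.

1.87×10^-7 A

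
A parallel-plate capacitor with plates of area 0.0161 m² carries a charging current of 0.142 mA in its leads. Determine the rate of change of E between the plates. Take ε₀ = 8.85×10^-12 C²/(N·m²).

The displacement current between the plates equals the conduction current, I_d = 0.142 mA.
Then dE/dt = I_d/(ε₀A) = 9.97×10^8 V/(m·s).

9.97×10^8 V/(m·s)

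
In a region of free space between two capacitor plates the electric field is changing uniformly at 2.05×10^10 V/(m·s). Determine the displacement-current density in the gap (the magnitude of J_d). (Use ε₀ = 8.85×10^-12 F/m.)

0.181 A/m²

J_d = ε₀ ∂E/∂t, so J_d = 0.181 A/m².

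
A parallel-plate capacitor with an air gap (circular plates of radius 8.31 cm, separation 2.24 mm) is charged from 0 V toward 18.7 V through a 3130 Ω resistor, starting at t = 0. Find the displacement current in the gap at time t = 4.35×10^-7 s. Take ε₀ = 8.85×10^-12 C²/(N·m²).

With C = ε₀A/d = (8.85×10^-12)(0.02169)/(2.24×10^-3) = 8.569×10^-11 F, the time constant is τ = RC = 2.682×10^-7 s, so t/τ = 1.622 and e^(−t/τ) = 0.1975.
I_d = I_cond = (V₀/R) e^(−t/τ) = (5.974×10^-3)(0.1975) = 1.18×10^-3 A.

1.18×10^-3 A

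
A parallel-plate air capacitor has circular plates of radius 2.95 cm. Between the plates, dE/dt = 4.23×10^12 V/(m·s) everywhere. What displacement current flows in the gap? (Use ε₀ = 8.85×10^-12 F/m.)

The displacement current is ε₀ times dΦ_E/dt = ε₀ A dE/dt = (8.85×10^-12)(2.734×10^-3)(4.23×10^12) = 0.102 A.

0.102 A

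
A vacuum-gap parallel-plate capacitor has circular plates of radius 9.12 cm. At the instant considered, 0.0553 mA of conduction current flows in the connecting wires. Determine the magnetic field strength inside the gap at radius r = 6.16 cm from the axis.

8.19×10^-11 T

Between the plates the displacement current equals the wire current: I_d = 0.0553 mA = 5.53×10^-5 A.
For r < R the Ampère–Maxwell law gives B(2πr) = μ₀ I_d (r²/R²), so B = μ₀ I_d r/(2πR²) = (4π×10^-7)(5.53×10^-5)(0.0616)/(2π·0.0912²) = 8.19×10^-11 T.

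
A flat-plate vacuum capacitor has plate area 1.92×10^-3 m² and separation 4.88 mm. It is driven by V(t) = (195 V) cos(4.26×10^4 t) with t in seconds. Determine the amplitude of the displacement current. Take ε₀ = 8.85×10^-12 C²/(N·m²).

The displacement current equals the conduction current C dV/dt, which peaks at C V₀ ω.
With C = ε₀A/d = (8.85×10^-12)(1.92×10^-3)/(4.88×10^-3) = 3.482×10^-12 F and ω = 4.26×10^4 rad/s, I_d,max = (3.482×10^-12)(195)(4.26×10^4) = 2.89×10^-5 A.

2.89×10^-5 A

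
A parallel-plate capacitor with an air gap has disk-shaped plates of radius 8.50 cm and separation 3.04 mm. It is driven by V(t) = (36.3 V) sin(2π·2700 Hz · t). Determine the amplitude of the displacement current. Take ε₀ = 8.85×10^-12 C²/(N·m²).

C = ε₀A/d = (8.85×10^-12)(0.02270)/(3.04×10^-3) = 6.608×10^-11 F; ω = 2πf = 1.696×10^4 rad/s.
I_d = C dV/dt, so |I_d|_max = C V₀ ω = (6.608×10^-11)(36.3)(1.696×10^4) = 4.07×10^-5 A.

4.07×10^-5 A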